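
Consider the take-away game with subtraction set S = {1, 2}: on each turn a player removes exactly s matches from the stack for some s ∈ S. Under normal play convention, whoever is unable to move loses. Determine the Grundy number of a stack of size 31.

G(0) = 0
G(1) = mex{0} = 1
G(2) = mex{1,0} = 2
G(3) = mex{2,1} = 0
G(4) = mex{0,2} = 1
G(5) = mex{1,0} = 2
G(6) = mex{2,1} = 0
G(7) = mex{0,2} = 1
G(8) = mex{1,0} = 2
G(9) = mex{2,1} = 0
G(10) = mex{0,2} = 1
G(11) = mex{1,0} = 2
G(12) = mex{2,1} = 0
G(13) = mex{0,2} = 1
G(14) = mex{1,0} = 2
G(15) = mex{2,1} = 0
G(16) = mex{0,2} = 1
G(17) = mex{1,0} = 2
G(18) = mex{2,1} = 0
G(19) = mex{0,2} = 1
G(20) = mex{1,0} = 2
G(21) = mex{2,1} = 0
G(22) = mex{0,2} = 1
G(23) = mex{1,0} = 2
G(24) = mex{2,1} = 0
G(25) = mex{0,2} = 1
G(26) = mex{1,0} = 2
G(27) = mex{2,1} = 0
G(28) = mex{0,2} = 1
G(29) = mex{1,0} = 2
G(30) = mex{2,1} = 0
G(31) = mex{0,2} = 1

1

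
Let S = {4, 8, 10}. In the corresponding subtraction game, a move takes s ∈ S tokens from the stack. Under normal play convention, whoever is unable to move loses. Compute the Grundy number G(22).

2

n :  0  1  2  3  4  5  6  7  8  9 10 11 12 13 14 15 16 17 18 19 20 21 22
G :  0  0  0  0  1  1  1  1  2  2  2  2  3  3  0  0  0  0  1  1  1  1  2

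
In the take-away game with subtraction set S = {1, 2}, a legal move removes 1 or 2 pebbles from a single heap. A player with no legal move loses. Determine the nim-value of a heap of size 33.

0

n :  0  1  2  3  4  5  6  7  8  9 10 11 12 13 14 15 16 17 18 19 20 21 22 23 24 25 26 27 28 29 30 31 32 33
G :  0  1  2  0  1  2  0  1  2  0  1  2  0  1  2  0  1  2  0  1  2  0  1  2  0  1  2  0  1  2  0  1  2  0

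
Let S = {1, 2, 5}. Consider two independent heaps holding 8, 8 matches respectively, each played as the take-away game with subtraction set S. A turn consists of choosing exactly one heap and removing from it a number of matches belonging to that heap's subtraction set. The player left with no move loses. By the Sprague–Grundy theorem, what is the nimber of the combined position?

All heaps use S = {1, 2, 5}:
G(0) = 0
G(1) = mex{0} = 1
G(2) = mex{1,0} = 2
G(3) = mex{2,1} = 0
G(4) = mex{0,2} = 1
G(5) = mex{1,0,0} = 2
G(6) = mex{2,1,1} = 0
G(7) = mex{0,2,2} = 1
G(8) = mex{1,0,0} = 2
Heap A: G(8) = 2.
Heap B: G(8) = 2.
Combined Grundy value = 2 ⊕ 2 = 0.

0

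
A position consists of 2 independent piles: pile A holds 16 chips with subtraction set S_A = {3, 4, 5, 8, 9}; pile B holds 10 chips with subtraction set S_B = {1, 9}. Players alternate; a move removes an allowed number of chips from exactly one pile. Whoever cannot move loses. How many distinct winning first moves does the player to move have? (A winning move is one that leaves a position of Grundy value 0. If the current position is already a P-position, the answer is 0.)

Pile A, S = {3, 4, 5, 8, 9}:
n :  0  1  2  3  4  5  6  7  8  9 10 11 12 13 14 15 16
G :  0  0  0  1  1  1  2  2  2  3  3  3  0  0  0  1  1
G_A(16) = 1.
Pile B, S = {1, 9}:
G(0) = 0
G(1) = mex{0} = 1
G(2) = mex{1} = 0
G(3) = mex{0} = 1
G(4) = mex{1} = 0
G(5) = mex{0} = 1
G(6) = mex{1} = 0
G(7) = mex{0} = 1
G(8) = mex{1} = 0
G(9) = mex{0,0} = 1
G(10) = mex{1,1} = 0
G_B(10) = 0.
Combined Grundy value = 1 ⊕ 0 = 1.
A winning move leaves total XOR = 0, i.e. changes one component's Grundy value g to g ⊕ X where X is the current total.
Pile A: need g' = 1⊕1 = 0. Options: 16−3→G=0, 16−4→G=0, 16−5→G=3, 16−8→G=2, 16−9→G=2. Hits: 2.
Pile B: need g' = 0⊕1 = 1. Options: 10−1→G=1, 10−9→G=1. Hits: 2.

4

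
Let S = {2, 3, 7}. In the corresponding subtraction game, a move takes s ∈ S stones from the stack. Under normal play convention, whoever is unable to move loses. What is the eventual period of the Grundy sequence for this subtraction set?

5

G(0) = 0
G(1) = mex{} = 0
G(2) = mex{0} = 1
G(3) = mex{0,0} = 1
G(4) = mex{1,0} = 2
G(5) = mex{1,1} = 0
G(6) = mex{2,1} = 0
G(7) = mex{0,2,0} = 1
G(8) = mex{0,0,0} = 1
G(9) = mex{1,0,1} = 2
G(10) = mex{1,1,1} = 0
G(11) = mex{2,1,2} = 0
G(12) = mex{0,2,0} = 1
G(13) = mex{0,0,0} = 1
G(14) = mex{1,0,1} = 2
G(n+5) = G(n) holds for n = 0,…,6 (a full window of length max(S) = 7), so the sequence is purely periodic with period 5.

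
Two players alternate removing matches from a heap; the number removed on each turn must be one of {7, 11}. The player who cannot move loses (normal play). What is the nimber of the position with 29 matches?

1

G(0) = 0
G(1) = mex{} = 0
G(2) = mex{} = 0
G(3) = mex{} = 0
G(4) = mex{} = 0
G(5) = mex{} = 0
G(6) = mex{} = 0
G(7) = mex{0} = 1
G(8) = mex{0} = 1
G(9) = mex{0} = 1
G(10) = mex{0} = 1
G(11) = mex{0,0} = 1
G(12) = mex{0,0} = 1
G(13) = mex{0,0} = 1
G(14) = mex{1,0} = 2
G(15) = mex{1,0} = 2
G(16) = mex{1,0} = 2
G(17) = mex{1,0} = 2
G(18) = mex{1,1} = 0
G(19) = mex{1,1} = 0
G(20) = mex{1,1} = 0
G(21) = mex{2,1} = 0
G(22) = mex{2,1} = 0
G(23) = mex{2,1} = 0
G(24) = mex{2,1} = 0
G(25) = mex{0,2} = 1
G(26) = mex{0,2} = 1
G(27) = mex{0,2} = 1
G(28) = mex{0,2} = 1
G(29) = mex{0,0} = 1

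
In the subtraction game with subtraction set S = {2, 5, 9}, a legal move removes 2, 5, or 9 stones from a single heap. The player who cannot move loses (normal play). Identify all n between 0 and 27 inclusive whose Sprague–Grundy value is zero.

0, 1, 4, 7, 8, 11, 14, 15, 18, 21, 22, 25

G(0) = 0
G(1) = mex{} = 0
G(2) = mex{0} = 1
G(3) = mex{0} = 1
G(4) = mex{1} = 0
G(5) = mex{1,0} = 2
G(6) = mex{0,0} = 1
G(7) = mex{2,1} = 0
G(8) = mex{1,1} = 0
G(9) = mex{0,0,0} = 1
G(10) = mex{0,2,0} = 1
G(11) = mex{1,1,1} = 0
G(12) = mex{1,0,1} = 2
G(13) = mex{0,0,0} = 1
G(14) = mex{2,1,2} = 0
G(15) = mex{1,1,1} = 0
G(16) = mex{0,0,0} = 1
G(17) = mex{0,2,0} = 1
G(18) = mex{1,1,1} = 0
G(19) = mex{1,0,1} = 2
G(20) = mex{0,0,0} = 1
G(21) = mex{2,1,2} = 0
G(22) = mex{1,1,1} = 0
G(23) = mex{0,0,0} = 1
G(24) = mex{0,2,0} = 1
G(25) = mex{1,1,1} = 0
G(26) = mex{1,0,1} = 2
G(27) = mex{0,0,0} = 1
P-positions are exactly the n with G(n) = 0.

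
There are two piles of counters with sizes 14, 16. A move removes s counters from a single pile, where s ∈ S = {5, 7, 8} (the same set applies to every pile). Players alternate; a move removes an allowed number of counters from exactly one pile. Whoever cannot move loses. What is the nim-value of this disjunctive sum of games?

All piles use S = {5, 7, 8}:
G(0) = 0
G(1) = mex{} = 0
G(2) = mex{} = 0
G(3) = mex{} = 0
G(4) = mex{} = 0
G(5) = mex{0} = 1
G(6) = mex{0} = 1
G(7) = mex{0,0} = 1
G(8) = mex{0,0,0} = 1
G(9) = mex{0,0,0} = 1
G(10) = mex{1,0,0} = 2
G(11) = mex{1,0,0} = 2
G(12) = mex{1,1,0} = 2
G(13) = mex{1,1,1} = 0
G(14) = mex{1,1,1} = 0
G(15) = mex{2,1,1} = 0
G(16) = mex{2,1,1} = 0
Pile A: G(14) = 0.
Pile B: G(16) = 0.
Combined Grundy value = 0 ⊕ 0 = 0.

0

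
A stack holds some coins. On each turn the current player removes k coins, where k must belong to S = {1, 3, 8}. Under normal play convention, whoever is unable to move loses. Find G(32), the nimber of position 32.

2

n :  0  1  2  3  4  5  6  7  8  9 10 11 12 13 14 15 16 17 18 19 20 21 22 23 24 25 26 27 28 29 30 31 32
G :  0  1  0  1  0  1  0  1  2  3  2  0  1  0  1  0  1  0  1  2  3  2  0  1  0  1  0  1  0  1  2  3  2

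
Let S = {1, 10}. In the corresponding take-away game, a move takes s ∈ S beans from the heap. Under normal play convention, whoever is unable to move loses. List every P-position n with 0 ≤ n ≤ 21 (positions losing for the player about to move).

0, 2, 4, 6, 8, 11, 13, 15, 17, 19

G(0) = 0
G(1) = mex{0} = 1
G(2) = mex{1} = 0
G(3) = mex{0} = 1
G(4) = mex{1} = 0
G(5) = mex{0} = 1
G(6) = mex{1} = 0
G(7) = mex{0} = 1
G(8) = mex{1} = 0
G(9) = mex{0} = 1
G(10) = mex{1,0} = 2
G(11) = mex{2,1} = 0
G(12) = mex{0,0} = 1
G(13) = mex{1,1} = 0
G(14) = mex{0,0} = 1
G(15) = mex{1,1} = 0
G(16) = mex{0,0} = 1
G(17) = mex{1,1} = 0
G(18) = mex{0,0} = 1
G(19) = mex{1,1} = 0
G(20) = mex{0,2} = 1
G(21) = mex{1,0} = 2
P-positions are exactly the n with G(n) = 0.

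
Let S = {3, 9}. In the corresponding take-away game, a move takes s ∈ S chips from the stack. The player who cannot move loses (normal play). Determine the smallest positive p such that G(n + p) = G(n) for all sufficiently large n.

6

n :  0  1  2  3  4  5  6  7  8  9 10 11 12 13 14 15 16
G :  0  0  0  1  1  1  0  0  0  1  1  1  0  0  0  1  1
G(n+6) = G(n) holds for n = 0,…,8 (a full window of length max(S) = 9), so the sequence is purely periodic with period 6.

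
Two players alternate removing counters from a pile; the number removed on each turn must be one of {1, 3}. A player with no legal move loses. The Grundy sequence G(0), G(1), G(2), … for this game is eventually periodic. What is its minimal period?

G(0) = 0
G(1) = mex{0} = 1
G(2) = mex{1} = 0
G(3) = mex{0,0} = 1
G(4) = mex{1,1} = 0
G(5) = mex{0,0} = 1
G(6) = mex{1,1} = 0
G(7) = mex{0,0} = 1
G(8) = mex{1,1} = 0
G(9) = mex{0,0} = 1
G(10) = mex{1,1} = 0
G(11) = mex{0,0} = 1
G(12) = mex{1,1} = 0
G(13) = mex{0,0} = 1
G(14) = mex{1,1} = 0
G(n+2) = G(n) holds for n = 0,…,2 (a full window of length max(S) = 3), so the sequence is purely periodic with period 2.

2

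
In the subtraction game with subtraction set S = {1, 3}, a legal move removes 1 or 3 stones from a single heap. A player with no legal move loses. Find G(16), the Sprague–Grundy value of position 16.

0

G(0) = 0
G(1) = mex{0} = 1
G(2) = mex{1} = 0
G(3) = mex{0,0} = 1
G(4) = mex{1,1} = 0
G(5) = mex{0,0} = 1
G(6) = mex{1,1} = 0
G(7) = mex{0,0} = 1
G(8) = mex{1,1} = 0
G(9) = mex{0,0} = 1
G(10) = mex{1,1} = 0
G(11) = mex{0,0} = 1
G(12) = mex{1,1} = 0
G(13) = mex{0,0} = 1
G(14) = mex{1,1} = 0
G(15) = mex{0,0} = 1
G(16) = mex{1,1} = 0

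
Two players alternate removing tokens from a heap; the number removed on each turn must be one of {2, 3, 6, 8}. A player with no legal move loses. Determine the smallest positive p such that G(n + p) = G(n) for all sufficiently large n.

14

n :  0  1  2  3  4  5  6  7  8  9 10 11 12 13 14 15 16 17 18 19 20 21 22 23 24 25 26 27 28 29
G :  0  0  1  1  2  0  3  1  2  2  0  3  1  2  0  0  1  1  2  0  3  1  2  2  0  3  1  2  0  0
G(n+14) = G(n) holds for n = 0,…,7 (a full window of length max(S) = 8), so the sequence is purely periodic with period 14.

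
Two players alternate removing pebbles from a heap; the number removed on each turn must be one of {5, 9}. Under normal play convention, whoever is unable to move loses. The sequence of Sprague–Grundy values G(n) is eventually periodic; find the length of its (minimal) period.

G(0) = 0
G(1) = mex{} = 0
G(2) = mex{} = 0
G(3) = mex{} = 0
G(4) = mex{} = 0
G(5) = mex{0} = 1
G(6) = mex{0} = 1
G(7) = mex{0} = 1
G(8) = mex{0} = 1
G(9) = mex{0,0} = 1
G(10) = mex{1,0} = 2
G(11) = mex{1,0} = 2
G(12) = mex{1,0} = 2
G(13) = mex{1,0} = 2
G(14) = mex{1,1} = 0
G(15) = mex{2,1} = 0
G(16) = mex{2,1} = 0
G(17) = mex{2,1} = 0
G(18) = mex{2,1} = 0
G(19) = mex{0,2} = 1
G(20) = mex{0,2} = 1
G(21) = mex{0,2} = 1
G(22) = mex{0,2} = 1
G(23) = mex{0,0} = 1
G(24) = mex{1,0} = 2
G(25) = mex{1,0} = 2
G(26) = mex{1,0} = 2
G(27) = mex{1,0} = 2
G(28) = mex{1,1} = 0
G(29) = mex{2,1} = 0
G(n+14) = G(n) holds for n = 0,…,8 (a full window of length max(S) = 9), so the sequence is purely periodic with period 14.

14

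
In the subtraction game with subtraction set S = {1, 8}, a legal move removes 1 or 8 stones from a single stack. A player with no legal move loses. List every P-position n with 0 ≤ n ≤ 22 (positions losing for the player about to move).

0, 2, 4, 6, 9, 11, 13, 15, 18, 20, 22

G(0) = 0
G(1) = mex{0} = 1
G(2) = mex{1} = 0
G(3) = mex{0} = 1
G(4) = mex{1} = 0
G(5) = mex{0} = 1
G(6) = mex{1} = 0
G(7) = mex{0} = 1
G(8) = mex{1,0} = 2
G(9) = mex{2,1} = 0
G(10) = mex{0,0} = 1
G(11) = mex{1,1} = 0
G(12) = mex{0,0} = 1
G(13) = mex{1,1} = 0
G(14) = mex{0,0} = 1
G(15) = mex{1,1} = 0
G(16) = mex{0,2} = 1
G(17) = mex{1,0} = 2
G(18) = mex{2,1} = 0
G(19) = mex{0,0} = 1
G(20) = mex{1,1} = 0
G(21) = mex{0,0} = 1
G(22) = mex{1,1} = 0
P-positions are exactly the n with G(n) = 0.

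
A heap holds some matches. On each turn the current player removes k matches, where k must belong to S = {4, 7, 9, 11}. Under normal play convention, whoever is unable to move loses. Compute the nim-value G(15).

0

G(0) = 0
G(1) = mex{} = 0
G(2) = mex{} = 0
G(3) = mex{} = 0
G(4) = mex{0} = 1
G(5) = mex{0} = 1
G(6) = mex{0} = 1
G(7) = mex{0,0} = 1
G(8) = mex{1,0} = 2
G(9) = mex{1,0,0} = 2
G(10) = mex{1,0,0} = 2
G(11) = mex{1,1,0,0} = 2
G(12) = mex{2,1,0,0} = 3
G(13) = mex{2,1,1,0} = 3
G(14) = mex{2,1,1,0} = 3
G(15) = mex{2,2,1,1} = 0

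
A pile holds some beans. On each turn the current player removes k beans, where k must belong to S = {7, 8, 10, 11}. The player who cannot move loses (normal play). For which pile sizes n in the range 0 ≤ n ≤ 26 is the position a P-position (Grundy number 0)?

G(0) = 0
G(1) = mex{} = 0
G(2) = mex{} = 0
G(3) = mex{} = 0
G(4) = mex{} = 0
G(5) = mex{} = 0
G(6) = mex{} = 0
G(7) = mex{0} = 1
G(8) = mex{0,0} = 1
G(9) = mex{0,0} = 1
G(10) = mex{0,0,0} = 1
G(11) = mex{0,0,0,0} = 1
G(12) = mex{0,0,0,0} = 1
G(13) = mex{0,0,0,0} = 1
G(14) = mex{1,0,0,0} = 2
G(15) = mex{1,1,0,0} = 2
G(16) = mex{1,1,0,0} = 2
G(17) = mex{1,1,1,0} = 2
G(18) = mex{1,1,1,1} = 0
G(19) = mex{1,1,1,1} = 0
G(20) = mex{1,1,1,1} = 0
G(21) = mex{2,1,1,1} = 0
G(22) = mex{2,2,1,1} = 0
G(23) = mex{2,2,1,1} = 0
G(24) = mex{2,2,2,1} = 0
G(25) = mex{0,2,2,2} = 1
G(26) = mex{0,0,2,2} = 1
P-positions are exactly the n with G(n) = 0.

0, 1, 2, 3, 4, 5, 6, 18, 19, 20, 21, 22, 23, 24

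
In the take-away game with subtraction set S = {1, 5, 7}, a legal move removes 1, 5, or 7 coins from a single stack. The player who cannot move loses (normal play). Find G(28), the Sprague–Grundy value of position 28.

G(0) = 0
G(1) = mex{0} = 1
G(2) = mex{1} = 0
G(3) = mex{0} = 1
G(4) = mex{1} = 0
G(5) = mex{0,0} = 1
G(6) = mex{1,1} = 0
G(7) = mex{0,0,0} = 1
G(8) = mex{1,1,1} = 0
G(9) = mex{0,0,0} = 1
G(10) = mex{1,1,1} = 0
G(11) = mex{0,0,0} = 1
G(12) = mex{1,1,1} = 0
G(13) = mex{0,0,0} = 1
G(14) = mex{1,1,1} = 0
G(15) = mex{0,0,0} = 1
G(16) = mex{1,1,1} = 0
G(17) = mex{0,0,0} = 1
G(18) = mex{1,1,1} = 0
G(19) = mex{0,0,0} = 1
G(20) = mex{1,1,1} = 0
G(21) = mex{0,0,0} = 1
G(22) = mex{1,1,1} = 0
G(23) = mex{0,0,0} = 1
G(24) = mex{1,1,1} = 0
G(25) = mex{0,0,0} = 1
G(26) = mex{1,1,1} = 0
G(27) = mex{0,0,0} = 1
G(28) = mex{1,1,1} = 0

0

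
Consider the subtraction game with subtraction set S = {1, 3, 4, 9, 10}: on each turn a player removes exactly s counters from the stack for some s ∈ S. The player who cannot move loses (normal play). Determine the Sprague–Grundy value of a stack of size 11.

G(0) = 0
G(1) = mex{0} = 1
G(2) = mex{1} = 0
G(3) = mex{0,0} = 1
G(4) = mex{1,1,0} = 2
G(5) = mex{2,0,1} = 3
G(6) = mex{3,1,0} = 2
G(7) = mex{2,2,1} = 0
G(8) = mex{0,3,2} = 1
G(9) = mex{1,2,3,0} = 4
G(10) = mex{4,0,2,1,0} = 3
G(11) = mex{3,1,0,0,1} = 2

2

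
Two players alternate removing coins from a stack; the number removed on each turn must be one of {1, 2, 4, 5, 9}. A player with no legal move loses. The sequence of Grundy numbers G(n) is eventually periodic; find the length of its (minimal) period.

G(0) = 0
G(1) = mex{0} = 1
G(2) = mex{1,0} = 2
G(3) = mex{2,1} = 0
G(4) = mex{0,2,0} = 1
G(5) = mex{1,0,1,0} = 2
G(6) = mex{2,1,2,1} = 0
G(7) = mex{0,2,0,2} = 1
G(8) = mex{1,0,1,0} = 2
G(9) = mex{2,1,2,1,0} = 3
G(10) = mex{3,2,0,2,1} = 4
G(11) = mex{4,3,1,0,2} = 5
G(12) = mex{5,4,2,1,0} = 3
G(13) = mex{3,5,3,2,1} = 0
G(14) = mex{0,3,4,3,2} = 1
G(15) = mex{1,0,5,4,0} = 2
G(16) = mex{2,1,3,5,1} = 0
G(17) = mex{0,2,0,3,2} = 1
G(18) = mex{1,0,1,0,3} = 2
G(19) = mex{2,1,2,1,4} = 0
G(20) = mex{0,2,0,2,5} = 1
G(21) = mex{1,0,1,0,3} = 2
G(22) = mex{2,1,2,1,0} = 3
G(23) = mex{3,2,0,2,1} = 4
G(24) = mex{4,3,1,0,2} = 5
G(25) = mex{5,4,2,1,0} = 3
G(26) = mex{3,5,3,2,1} = 0
G(27) = mex{0,3,4,3,2} = 1
G(n+13) = G(n) holds for n = 0,…,8 (a full window of length max(S) = 9), so the sequence is purely periodic with period 13.

13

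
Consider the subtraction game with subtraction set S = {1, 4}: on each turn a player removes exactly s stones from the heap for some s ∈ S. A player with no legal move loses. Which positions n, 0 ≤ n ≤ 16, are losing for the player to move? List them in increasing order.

n :  0  1  2  3  4  5  6  7  8  9 10 11 12 13 14 15 16
G :  0  1  0  1  2  0  1  0  1  2  0  1  0  1  2  0  1
P-positions are exactly the n with G(n) = 0.

0, 2, 5, 7, 10, 12, 15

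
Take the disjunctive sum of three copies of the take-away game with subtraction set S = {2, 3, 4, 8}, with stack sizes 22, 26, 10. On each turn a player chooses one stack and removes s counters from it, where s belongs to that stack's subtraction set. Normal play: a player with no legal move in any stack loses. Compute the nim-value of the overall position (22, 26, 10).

All stacks use S = {2, 3, 4, 8}:
n :  0  1  2  3  4  5  6  7  8  9 10 11 12 13 14 15 16 17 18 19 20 21 22 23 24 25 26
G :  0  0  1  1  2  2  0  0  1  1  2  2  0  0  1  1  2  2  0  0  1  1  2  2  0  0  1
Stack A: G(22) = 2.
Stack B: G(26) = 1.
Stack C: G(10) = 2.
Combined Grundy value = 2 ⊕ 1 ⊕ 2 = 1.

1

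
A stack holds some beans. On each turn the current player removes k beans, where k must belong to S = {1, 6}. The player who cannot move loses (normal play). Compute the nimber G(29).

G(0) = 0
G(1) = mex{0} = 1
G(2) = mex{1} = 0
G(3) = mex{0} = 1
G(4) = mex{1} = 0
G(5) = mex{0} = 1
G(6) = mex{1,0} = 2
G(7) = mex{2,1} = 0
G(8) = mex{0,0} = 1
G(9) = mex{1,1} = 0
G(10) = mex{0,0} = 1
G(11) = mex{1,1} = 0
G(12) = mex{0,2} = 1
G(13) = mex{1,0} = 2
G(14) = mex{2,1} = 0
G(15) = mex{0,0} = 1
G(16) = mex{1,1} = 0
G(17) = mex{0,0} = 1
G(18) = mex{1,1} = 0
G(19) = mex{0,2} = 1
G(20) = mex{1,0} = 2
G(21) = mex{2,1} = 0
G(22) = mex{0,0} = 1
G(23) = mex{1,1} = 0
G(24) = mex{0,0} = 1
G(25) = mex{1,1} = 0
G(26) = mex{0,2} = 1
G(27) = mex{1,0} = 2
G(28) = mex{2,1} = 0
G(29) = mex{0,0} = 1

1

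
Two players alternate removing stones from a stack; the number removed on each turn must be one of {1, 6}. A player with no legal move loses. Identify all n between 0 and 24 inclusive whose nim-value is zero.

0, 2, 4, 7, 9, 11, 14, 16, 18, 21, 23

G(0) = 0
G(1) = mex{0} = 1
G(2) = mex{1} = 0
G(3) = mex{0} = 1
G(4) = mex{1} = 0
G(5) = mex{0} = 1
G(6) = mex{1,0} = 2
G(7) = mex{2,1} = 0
G(8) = mex{0,0} = 1
G(9) = mex{1,1} = 0
G(10) = mex{0,0} = 1
G(11) = mex{1,1} = 0
G(12) = mex{0,2} = 1
G(13) = mex{1,0} = 2
G(14) = mex{2,1} = 0
G(15) = mex{0,0} = 1
G(16) = mex{1,1} = 0
G(17) = mex{0,0} = 1
G(18) = mex{1,1} = 0
G(19) = mex{0,2} = 1
G(20) = mex{1,0} = 2
G(21) = mex{2,1} = 0
G(22) = mex{0,0} = 1
G(23) = mex{1,1} = 0
G(24) = mex{0,0} = 1
P-positions are exactly the n with G(n) = 0.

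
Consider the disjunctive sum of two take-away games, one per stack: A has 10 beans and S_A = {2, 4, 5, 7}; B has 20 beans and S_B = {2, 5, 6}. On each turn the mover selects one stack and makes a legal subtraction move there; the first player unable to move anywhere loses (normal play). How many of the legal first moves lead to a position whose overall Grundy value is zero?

2

Stack A, S = {2, 4, 5, 7}:
n :  0  1  2  3  4  5  6  7  8  9 10
G :  0  0  1  1  2  2  3  3  4  0  0
G_A(10) = 0.
Stack B, S = {2, 5, 6}:
n :  0  1  2  3  4  5  6  7  8  9 10 11 12 13 14 15 16 17 18 19 20
G :  0  0  1  1  0  2  1  3  0  2  1  0  0  1  1  0  2  1  3  0  2
G_B(20) = 2.
Combined Grundy value = 0 ⊕ 2 = 2.
A winning move leaves total XOR = 0, i.e. changes one component's Grundy value g to g ⊕ X where X is the current total.
Stack A: need g' = 0⊕2 = 2. Options: 10−2→G=4, 10−4→G=3, 10−5→G=2, 10−7→G=1. Hits: 1.
Stack B: need g' = 2⊕2 = 0. Options: 20−2→G=3, 20−5→G=0, 20−6→G=1. Hits: 1.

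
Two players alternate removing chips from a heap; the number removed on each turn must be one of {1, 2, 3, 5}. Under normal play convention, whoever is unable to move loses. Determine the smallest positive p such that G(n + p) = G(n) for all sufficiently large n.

4

n :  0  1  2  3  4  5  6  7  8  9 10 11 12 13 14
G :  0  1  2  3  0  1  2  3  0  1  2  3  0  1  2
G(n+4) = G(n) holds for n = 0,…,4 (a full window of length max(S) = 5), so the sequence is purely periodic with period 4.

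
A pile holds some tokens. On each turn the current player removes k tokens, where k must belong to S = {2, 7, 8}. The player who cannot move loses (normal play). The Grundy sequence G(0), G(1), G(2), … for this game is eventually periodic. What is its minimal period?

5

G(0) = 0
G(1) = mex{} = 0
G(2) = mex{0} = 1
G(3) = mex{0} = 1
G(4) = mex{1} = 0
G(5) = mex{1} = 0
G(6) = mex{0} = 1
G(7) = mex{0,0} = 1
G(8) = mex{1,0,0} = 2
G(9) = mex{1,1,0} = 2
G(10) = mex{2,1,1} = 0
G(11) = mex{2,0,1} = 3
G(12) = mex{0,0,0} = 1
G(13) = mex{3,1,0} = 2
G(14) = mex{1,1,1} = 0
G(15) = mex{2,2,1} = 0
G(16) = mex{0,2,2} = 1
G(17) = mex{0,0,2} = 1
G(18) = mex{1,3,0} = 2
G(19) = mex{1,1,3} = 0
G(20) = mex{2,2,1} = 0
G(21) = mex{0,0,2} = 1
G(22) = mex{0,0,0} = 1
G(23) = mex{1,1,0} = 2
G(24) = mex{1,1,1} = 0
G(25) = mex{2,2,1} = 0
G(26) = mex{0,0,2} = 1
From n = 12 onward G(n+5) = G(n); since this holds over max(S) = 8 consecutive positions the period is 5 (pre-period 12).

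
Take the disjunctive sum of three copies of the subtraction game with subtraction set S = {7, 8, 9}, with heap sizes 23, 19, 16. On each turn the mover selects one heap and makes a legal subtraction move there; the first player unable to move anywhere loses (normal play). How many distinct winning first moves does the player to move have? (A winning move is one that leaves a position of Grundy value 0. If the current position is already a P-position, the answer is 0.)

7

All heaps use S = {7, 8, 9}:
n :  0  1  2  3  4  5  6  7  8  9 10 11 12 13 14 15 16 17 18 19 20 21 22 23
G :  0  0  0  0  0  0  0  1  1  1  1  1  1  1  2  2  0  0  0  0  0  0  0  1
Heap A: G(23) = 1.
Heap B: G(19) = 0.
Heap C: G(16) = 0.
Combined Grundy value = 1 ⊕ 0 ⊕ 0 = 1.
A winning move leaves total XOR = 0, i.e. changes one component's Grundy value g to g ⊕ X where X is the current total.
Heap A: need g' = 1⊕1 = 0. Options: 23−7→G=0, 23−8→G=2, 23−9→G=2. Hits: 1.
Heap B: need g' = 0⊕1 = 1. Options: 19−7→G=1, 19−8→G=1, 19−9→G=1. Hits: 3.
Heap C: need g' = 0⊕1 = 1. Options: 16−7→G=1, 16−8→G=1, 16−9→G=1. Hits: 3.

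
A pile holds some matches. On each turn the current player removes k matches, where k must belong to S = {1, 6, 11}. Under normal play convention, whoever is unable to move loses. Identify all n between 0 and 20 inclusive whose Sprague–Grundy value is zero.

0, 2, 4, 7, 9, 12, 14, 16, 19

n :  0  1  2  3  4  5  6  7  8  9 10 11 12 13 14 15 16 17 18 19 20
G :  0  1  0  1  0  1  2  0  1  0  1  2  0  1  0  1  0  1  2  0  1
P-positions are exactly the n with G(n) = 0.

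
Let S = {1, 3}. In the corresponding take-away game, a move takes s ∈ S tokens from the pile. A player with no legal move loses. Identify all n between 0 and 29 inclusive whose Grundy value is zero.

0, 2, 4, 6, 8, 10, 12, 14, 16, 18, 20, 22, 24, 26, 28

n :  0  1  2  3  4  5  6  7  8  9 10 11 12 13 14 15 16 17 18 19 20 21 22 23 24 25 26 27 28 29
G :  0  1  0  1  0  1  0  1  0  1  0  1  0  1  0  1  0  1  0  1  0  1  0  1  0  1  0  1  0  1
P-positions are exactly the n with G(n) = 0.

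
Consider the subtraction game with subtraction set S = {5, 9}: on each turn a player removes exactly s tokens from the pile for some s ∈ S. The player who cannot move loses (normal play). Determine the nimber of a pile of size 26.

n :  0  1  2  3  4  5  6  7  8  9 10 11 12 13 14 15 16 17 18 19 20 21 22 23 24 25 26
G :  0  0  0  0  0  1  1  1  1  1  2  2  2  2  0  0  0  0  0  1  1  1  1  1  2  2  2

2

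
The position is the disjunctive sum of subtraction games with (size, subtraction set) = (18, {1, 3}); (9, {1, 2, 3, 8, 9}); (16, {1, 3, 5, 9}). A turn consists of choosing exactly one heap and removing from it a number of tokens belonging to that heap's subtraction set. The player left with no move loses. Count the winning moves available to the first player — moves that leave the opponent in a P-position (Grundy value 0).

Heap A, S = {1, 3}:
G(0) = 0
G(1) = mex{0} = 1
G(2) = mex{1} = 0
G(3) = mex{0,0} = 1
G(4) = mex{1,1} = 0
G(5) = mex{0,0} = 1
G(6) = mex{1,1} = 0
G(7) = mex{0,0} = 1
G(8) = mex{1,1} = 0
G(9) = mex{0,0} = 1
G(10) = mex{1,1} = 0
G(11) = mex{0,0} = 1
G(12) = mex{1,1} = 0
G(13) = mex{0,0} = 1
G(14) = mex{1,1} = 0
G(15) = mex{0,0} = 1
G(16) = mex{1,1} = 0
G(17) = mex{0,0} = 1
G(18) = mex{1,1} = 0
G_A(18) = 0.
Heap B, S = {1, 2, 3, 8, 9}:
n : 0 1 2 3 4 5 6 7 8 9
G : 0 1 2 3 0 1 2 3 4 5
G_B(9) = 5.
Heap C, S = {1, 3, 5, 9}:
n :  0  1  2  3  4  5  6  7  8  9 10 11 12 13 14 15 16
G :  0  1  0  1  0  1  0  1  0  1  0  1  0  1  0  1  0
G_C(16) = 0.
Combined Grundy value = 0 ⊕ 5 ⊕ 0 = 5.
A winning move leaves total XOR = 0, i.e. changes one component's Grundy value g to g ⊕ X where X is the current total.
Heap A: need g' = 0⊕5 = 5. Options: 18−1→G=1, 18−3→G=1. Hits: 0.
Heap B: need g' = 5⊕5 = 0. Options: 9−1→G=4, 9−2→G=3, 9−3→G=2, 9−8→G=1, 9−9→G=0. Hits: 1.
Heap C: need g' = 0⊕5 = 5. Options: 16−1→G=1, 16−3→G=1, 16−5→G=1, 16−9→G=1. Hits: 0.

1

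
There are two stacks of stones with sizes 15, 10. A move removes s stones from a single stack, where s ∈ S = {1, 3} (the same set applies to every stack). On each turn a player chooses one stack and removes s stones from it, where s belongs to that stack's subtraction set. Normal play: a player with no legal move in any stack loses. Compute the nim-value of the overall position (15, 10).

All stacks use S = {1, 3}:
n :  0  1  2  3  4  5  6  7  8  9 10 11 12 13 14 15
G :  0  1  0  1  0  1  0  1  0  1  0  1  0  1  0  1
Stack A: G(15) = 1.
Stack B: G(10) = 0.
Combined Grundy value = 1 ⊕ 0 = 1.

1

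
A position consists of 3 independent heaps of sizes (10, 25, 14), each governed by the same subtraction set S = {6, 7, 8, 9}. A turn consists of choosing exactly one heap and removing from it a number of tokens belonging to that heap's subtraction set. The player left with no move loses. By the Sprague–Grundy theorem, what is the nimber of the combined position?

2

All heaps use S = {6, 7, 8, 9}:
n :  0  1  2  3  4  5  6  7  8  9 10 11 12 13 14 15 16 17 18 19 20 21 22 23 24 25
G :  0  0  0  0  0  0  1  1  1  1  1  1  2  2  2  0  0  0  0  0  0  1  1  1  1  1
Heap A: G(10) = 1.
Heap B: G(25) = 1.
Heap C: G(14) = 2.
Combined Grundy value = 1 ⊕ 1 ⊕ 2 = 2.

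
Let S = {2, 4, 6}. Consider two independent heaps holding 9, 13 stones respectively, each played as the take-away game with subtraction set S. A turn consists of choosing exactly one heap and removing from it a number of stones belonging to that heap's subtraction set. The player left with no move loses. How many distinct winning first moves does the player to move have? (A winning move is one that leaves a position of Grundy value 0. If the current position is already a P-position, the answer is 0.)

2

All heaps use S = {2, 4, 6}:
G(0) = 0
G(1) = mex{} = 0
G(2) = mex{0} = 1
G(3) = mex{0} = 1
G(4) = mex{1,0} = 2
G(5) = mex{1,0} = 2
G(6) = mex{2,1,0} = 3
G(7) = mex{2,1,0} = 3
G(8) = mex{3,2,1} = 0
G(9) = mex{3,2,1} = 0
G(10) = mex{0,3,2} = 1
G(11) = mex{0,3,2} = 1
G(12) = mex{1,0,3} = 2
G(13) = mex{1,0,3} = 2
Heap A: G(9) = 0.
Heap B: G(13) = 2.
Combined Grundy value = 0 ⊕ 2 = 2.
A winning move leaves total XOR = 0, i.e. changes one component's Grundy value g to g ⊕ X where X is the current total.
Heap A: need g' = 0⊕2 = 2. Options: 9−2→G=3, 9−4→G=2, 9−6→G=1. Hits: 1.
Heap B: need g' = 2⊕2 = 0. Options: 13−2→G=1, 13−4→G=0, 13−6→G=3. Hits: 1.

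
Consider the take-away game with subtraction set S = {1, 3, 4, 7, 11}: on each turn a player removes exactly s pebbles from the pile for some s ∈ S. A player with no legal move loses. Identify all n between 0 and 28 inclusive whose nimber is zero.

G(0) = 0
G(1) = mex{0} = 1
G(2) = mex{1} = 0
G(3) = mex{0,0} = 1
G(4) = mex{1,1,0} = 2
G(5) = mex{2,0,1} = 3
G(6) = mex{3,1,0} = 2
G(7) = mex{2,2,1,0} = 3
G(8) = mex{3,3,2,1} = 0
G(9) = mex{0,2,3,0} = 1
G(10) = mex{1,3,2,1} = 0
G(11) = mex{0,0,3,2,0} = 1
G(12) = mex{1,1,0,3,1} = 2
G(13) = mex{2,0,1,2,0} = 3
G(14) = mex{3,1,0,3,1} = 2
G(15) = mex{2,2,1,0,2} = 3
G(16) = mex{3,3,2,1,3} = 0
G(17) = mex{0,2,3,0,2} = 1
G(18) = mex{1,3,2,1,3} = 0
G(19) = mex{0,0,3,2,0} = 1
G(20) = mex{1,1,0,3,1} = 2
G(21) = mex{2,0,1,2,0} = 3
G(22) = mex{3,1,0,3,1} = 2
G(23) = mex{2,2,1,0,2} = 3
G(24) = mex{3,3,2,1,3} = 0
G(25) = mex{0,2,3,0,2} = 1
G(26) = mex{1,3,2,1,3} = 0
G(27) = mex{0,0,3,2,0} = 1
G(28) = mex{1,1,0,3,1} = 2
P-positions are exactly the n with G(n) = 0.

0, 2, 8, 10, 16, 18, 24, 26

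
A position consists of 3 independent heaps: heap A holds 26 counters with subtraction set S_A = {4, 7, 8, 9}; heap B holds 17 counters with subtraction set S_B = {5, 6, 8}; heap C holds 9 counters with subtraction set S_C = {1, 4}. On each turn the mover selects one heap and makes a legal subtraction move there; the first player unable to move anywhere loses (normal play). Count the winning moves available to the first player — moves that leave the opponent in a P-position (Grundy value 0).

Heap A, S = {4, 7, 8, 9}:
n :  0  1  2  3  4  5  6  7  8  9 10 11 12 13 14 15 16 17 18 19 20 21 22 23 24 25 26
G :  0  0  0  0  1  1  1  1  2  2  2  2  3  0  0  0  0  1  1  1  1  2  2  2  2  3  0
G_A(26) = 0.
Heap B, S = {5, 6, 8}:
G(0) = 0
G(1) = mex{} = 0
G(2) = mex{} = 0
G(3) = mex{} = 0
G(4) = mex{} = 0
G(5) = mex{0} = 1
G(6) = mex{0,0} = 1
G(7) = mex{0,0} = 1
G(8) = mex{0,0,0} = 1
G(9) = mex{0,0,0} = 1
G(10) = mex{1,0,0} = 2
G(11) = mex{1,1,0} = 2
G(12) = mex{1,1,0} = 2
G(13) = mex{1,1,1} = 0
G(14) = mex{1,1,1} = 0
G(15) = mex{2,1,1} = 0
G(16) = mex{2,2,1} = 0
G(17) = mex{2,2,1} = 0
G_B(17) = 0.
Heap C, S = {1, 4}:
n : 0 1 2 3 4 5 6 7 8 9
G : 0 1 0 1 2 0 1 0 1 2
G_C(9) = 2.
Combined Grundy value = 0 ⊕ 0 ⊕ 2 = 2.
A winning move leaves total XOR = 0, i.e. changes one component's Grundy value g to g ⊕ X where X is the current total.
Heap A: need g' = 0⊕2 = 2. Options: 26−4→G=2, 26−7→G=1, 26−8→G=1, 26−9→G=1. Hits: 1.
Heap B: need g' = 0⊕2 = 2. Options: 17−5→G=2, 17−6→G=2, 17−8→G=1. Hits: 2.
Heap C: need g' = 2⊕2 = 0. Options: 9−1→G=1, 9−4→G=0. Hits: 1.

4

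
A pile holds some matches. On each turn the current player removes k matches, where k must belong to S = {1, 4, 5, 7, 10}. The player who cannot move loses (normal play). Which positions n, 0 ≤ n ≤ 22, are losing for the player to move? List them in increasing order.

0, 2, 8, 11, 14, 17, 20

n :  0  1  2  3  4  5  6  7  8  9 10 11 12 13 14 15 16 17 18 19 20 21 22
G :  0  1  0  1  2  3  2  3  0  1  4  0  1  3  0  1  3  0  1  2  0  1  2
P-positions are exactly the n with G(n) = 0.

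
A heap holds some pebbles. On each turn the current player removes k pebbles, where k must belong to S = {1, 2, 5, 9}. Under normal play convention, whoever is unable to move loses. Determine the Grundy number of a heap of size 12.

2

n :  0  1  2  3  4  5  6  7  8  9 10 11 12
G :  0  1  2  0  1  2  0  1  2  3  0  1  2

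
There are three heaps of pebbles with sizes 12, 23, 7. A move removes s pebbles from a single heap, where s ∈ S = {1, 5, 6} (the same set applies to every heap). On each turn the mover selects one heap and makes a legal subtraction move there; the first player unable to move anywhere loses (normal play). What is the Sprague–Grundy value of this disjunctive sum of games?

All heaps use S = {1, 5, 6}:
n :  0  1  2  3  4  5  6  7  8  9 10 11 12 13 14 15 16 17 18 19 20 21 22 23
G :  0  1  0  1  0  1  2  3  2  3  2  0  1  0  1  0  1  2  3  2  3  2  0  1
Heap A: G(12) = 1.
Heap B: G(23) = 1.
Heap C: G(7) = 3.
Combined Grundy value = 1 ⊕ 1 ⊕ 3 = 3.

3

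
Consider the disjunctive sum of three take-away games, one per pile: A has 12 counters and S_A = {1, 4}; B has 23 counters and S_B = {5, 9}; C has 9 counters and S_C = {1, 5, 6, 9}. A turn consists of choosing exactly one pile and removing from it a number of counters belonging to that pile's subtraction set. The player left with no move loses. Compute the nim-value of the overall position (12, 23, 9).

Pile A, S = {1, 4}:
G(0) = 0
G(1) = mex{0} = 1
G(2) = mex{1} = 0
G(3) = mex{0} = 1
G(4) = mex{1,0} = 2
G(5) = mex{2,1} = 0
G(6) = mex{0,0} = 1
G(7) = mex{1,1} = 0
G(8) = mex{0,2} = 1
G(9) = mex{1,0} = 2
G(10) = mex{2,1} = 0
G(11) = mex{0,0} = 1
G(12) = mex{1,1} = 0
G_A(12) = 0.
Pile B, S = {5, 9}:
G(0) = 0
G(1) = mex{} = 0
G(2) = mex{} = 0
G(3) = mex{} = 0
G(4) = mex{} = 0
G(5) = mex{0} = 1
G(6) = mex{0} = 1
G(7) = mex{0} = 1
G(8) = mex{0} = 1
G(9) = mex{0,0} = 1
G(10) = mex{1,0} = 2
G(11) = mex{1,0} = 2
G(12) = mex{1,0} = 2
G(13) = mex{1,0} = 2
G(14) = mex{1,1} = 0
G(15) = mex{2,1} = 0
G(16) = mex{2,1} = 0
G(17) = mex{2,1} = 0
G(18) = mex{2,1} = 0
G(19) = mex{0,2} = 1
G(20) = mex{0,2} = 1
G(21) = mex{0,2} = 1
G(22) = mex{0,2} = 1
G(23) = mex{0,0} = 1
G_B(23) = 1.
Pile C, S = {1, 5, 6, 9}:
G(0) = 0
G(1) = mex{0} = 1
G(2) = mex{1} = 0
G(3) = mex{0} = 1
G(4) = mex{1} = 0
G(5) = mex{0,0} = 1
G(6) = mex{1,1,0} = 2
G(7) = mex{2,0,1} = 3
G(8) = mex{3,1,0} = 2
G(9) = mex{2,0,1,0} = 3
G_C(9) = 3.
Combined Grundy value = 0 ⊕ 1 ⊕ 3 = 2.

2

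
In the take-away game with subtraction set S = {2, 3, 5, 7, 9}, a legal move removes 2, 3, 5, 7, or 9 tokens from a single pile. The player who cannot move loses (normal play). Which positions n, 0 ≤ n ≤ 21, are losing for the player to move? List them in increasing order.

0, 1, 11, 12

n :  0  1  2  3  4  5  6  7  8  9 10 11 12 13 14 15 16 17 18 19 20 21
G :  0  0  1  1  2  2  3  3  4  4  5  0  0  1  1  2  2  3  3  4  4  5
P-positions are exactly the n with G(n) = 0.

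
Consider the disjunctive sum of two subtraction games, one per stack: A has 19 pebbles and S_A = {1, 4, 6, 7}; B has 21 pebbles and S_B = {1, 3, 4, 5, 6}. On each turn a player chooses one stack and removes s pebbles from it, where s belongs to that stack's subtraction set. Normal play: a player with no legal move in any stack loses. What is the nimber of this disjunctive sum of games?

Stack A, S = {1, 4, 6, 7}:
n :  0  1  2  3  4  5  6  7  8  9 10 11 12 13 14 15 16 17 18 19
G :  0  1  0  1  2  0  1  2  3  2  0  1  2  0  1  0  1  2  0  1
G_A(19) = 1.
Stack B, S = {1, 3, 4, 5, 6}:
G(0) = 0
G(1) = mex{0} = 1
G(2) = mex{1} = 0
G(3) = mex{0,0} = 1
G(4) = mex{1,1,0} = 2
G(5) = mex{2,0,1,0} = 3
G(6) = mex{3,1,0,1,0} = 2
G(7) = mex{2,2,1,0,1} = 3
G(8) = mex{3,3,2,1,0} = 4
G(9) = mex{4,2,3,2,1} = 0
G(10) = mex{0,3,2,3,2} = 1
G(11) = mex{1,4,3,2,3} = 0
G(12) = mex{0,0,4,3,2} = 1
G(13) = mex{1,1,0,4,3} = 2
G(14) = mex{2,0,1,0,4} = 3
G(15) = mex{3,1,0,1,0} = 2
G(16) = mex{2,2,1,0,1} = 3
G(17) = mex{3,3,2,1,0} = 4
G(18) = mex{4,2,3,2,1} = 0
G(19) = mex{0,3,2,3,2} = 1
G(20) = mex{1,4,3,2,3} = 0
G(21) = mex{0,0,4,3,2} = 1
G_B(21) = 1.
Combined Grundy value = 1 ⊕ 1 = 0.

0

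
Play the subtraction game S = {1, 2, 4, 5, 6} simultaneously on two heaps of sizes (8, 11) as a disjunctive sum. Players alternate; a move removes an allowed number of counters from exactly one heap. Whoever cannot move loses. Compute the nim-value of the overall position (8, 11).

All heaps use S = {1, 2, 4, 5, 6}:
G(0) = 0
G(1) = mex{0} = 1
G(2) = mex{1,0} = 2
G(3) = mex{2,1} = 0
G(4) = mex{0,2,0} = 1
G(5) = mex{1,0,1,0} = 2
G(6) = mex{2,1,2,1,0} = 3
G(7) = mex{3,2,0,2,1} = 4
G(8) = mex{4,3,1,0,2} = 5
G(9) = mex{5,4,2,1,0} = 3
G(10) = mex{3,5,3,2,1} = 0
G(11) = mex{0,3,4,3,2} = 1
Heap A: G(8) = 5.
Heap B: G(11) = 1.
Combined Grundy value = 5 ⊕ 1 = 4.

4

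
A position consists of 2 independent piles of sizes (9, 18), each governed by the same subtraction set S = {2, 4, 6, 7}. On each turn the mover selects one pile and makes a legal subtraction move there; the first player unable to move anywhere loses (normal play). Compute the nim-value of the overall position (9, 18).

All piles use S = {2, 4, 6, 7}:
n :  0  1  2  3  4  5  6  7  8  9 10 11 12 13 14 15 16 17 18
G :  0  0  1  1  2  2  3  3  4  0  0  1  1  2  2  3  3  4  0
Pile A: G(9) = 0.
Pile B: G(18) = 0.
Combined Grundy value = 0 ⊕ 0 = 0.

0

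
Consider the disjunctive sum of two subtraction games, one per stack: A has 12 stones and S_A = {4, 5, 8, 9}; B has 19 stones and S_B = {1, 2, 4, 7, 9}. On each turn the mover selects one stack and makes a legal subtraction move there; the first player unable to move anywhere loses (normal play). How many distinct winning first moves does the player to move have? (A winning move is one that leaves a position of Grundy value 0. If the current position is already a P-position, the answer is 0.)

Stack A, S = {4, 5, 8, 9}:
G(0) = 0
G(1) = mex{} = 0
G(2) = mex{} = 0
G(3) = mex{} = 0
G(4) = mex{0} = 1
G(5) = mex{0,0} = 1
G(6) = mex{0,0} = 1
G(7) = mex{0,0} = 1
G(8) = mex{1,0,0} = 2
G(9) = mex{1,1,0,0} = 2
G(10) = mex{1,1,0,0} = 2
G(11) = mex{1,1,0,0} = 2
G(12) = mex{2,1,1,0} = 3
G_A(12) = 3.
Stack B, S = {1, 2, 4, 7, 9}:
G(0) = 0
G(1) = mex{0} = 1
G(2) = mex{1,0} = 2
G(3) = mex{2,1} = 0
G(4) = mex{0,2,0} = 1
G(5) = mex{1,0,1} = 2
G(6) = mex{2,1,2} = 0
G(7) = mex{0,2,0,0} = 1
G(8) = mex{1,0,1,1} = 2
G(9) = mex{2,1,2,2,0} = 3
G(10) = mex{3,2,0,0,1} = 4
G(11) = mex{4,3,1,1,2} = 0
G(12) = mex{0,4,2,2,0} = 1
G(13) = mex{1,0,3,0,1} = 2
G(14) = mex{2,1,4,1,2} = 0
G(15) = mex{0,2,0,2,0} = 1
G(16) = mex{1,0,1,3,1} = 2
G(17) = mex{2,1,2,4,2} = 0
G(18) = mex{0,2,0,0,3} = 1
G(19) = mex{1,0,1,1,4} = 2
G_B(19) = 2.
Combined Grundy value = 3 ⊕ 2 = 1.
A winning move leaves total XOR = 0, i.e. changes one component's Grundy value g to g ⊕ X where X is the current total.
Stack A: need g' = 3⊕1 = 2. Options: 12−4→G=2, 12−5→G=1, 12−8→G=1, 12−9→G=0. Hits: 1.
Stack B: need g' = 2⊕1 = 3. Options: 19−1→G=1, 19−2→G=0, 19−4→G=1, 19−7→G=1, 19−9→G=4. Hits: 0.

1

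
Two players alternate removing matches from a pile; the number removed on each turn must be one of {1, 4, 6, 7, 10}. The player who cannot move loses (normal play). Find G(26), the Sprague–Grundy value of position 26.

n :  0  1  2  3  4  5  6  7  8  9 10 11 12 13 14 15 16 17 18 19 20 21 22 23 24 25 26
G :  0  1  0  1  2  0  1  2  3  2  3  4  2  0  1  5  0  1  0  1  2  0  1  2  3  2  3

3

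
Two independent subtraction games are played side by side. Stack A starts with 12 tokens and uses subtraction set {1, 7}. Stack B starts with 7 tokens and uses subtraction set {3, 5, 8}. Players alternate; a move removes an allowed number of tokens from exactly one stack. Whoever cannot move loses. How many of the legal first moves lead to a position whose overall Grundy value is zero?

Stack A, S = {1, 7}:
G(0) = 0
G(1) = mex{0} = 1
G(2) = mex{1} = 0
G(3) = mex{0} = 1
G(4) = mex{1} = 0
G(5) = mex{0} = 1
G(6) = mex{1} = 0
G(7) = mex{0,0} = 1
G(8) = mex{1,1} = 0
G(9) = mex{0,0} = 1
G(10) = mex{1,1} = 0
G(11) = mex{0,0} = 1
G(12) = mex{1,1} = 0
G_A(12) = 0.
Stack B, S = {3, 5, 8}:
n : 0 1 2 3 4 5 6 7
G : 0 0 0 1 1 1 2 2
G_B(7) = 2.
Combined Grundy value = 0 ⊕ 2 = 2.
A winning move leaves total XOR = 0, i.e. changes one component's Grundy value g to g ⊕ X where X is the current total.
Stack A: need g' = 0⊕2 = 2. Options: 12−1→G=1, 12−7→G=1. Hits: 0.
Stack B: need g' = 2⊕2 = 0. Options: 7−3→G=1, 7−5→G=0. Hits: 1.

1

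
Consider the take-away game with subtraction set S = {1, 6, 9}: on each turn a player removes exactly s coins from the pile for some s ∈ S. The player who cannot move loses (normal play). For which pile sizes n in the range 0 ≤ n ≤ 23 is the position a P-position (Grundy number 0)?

n :  0  1  2  3  4  5  6  7  8  9 10 11 12 13 14 15 16 17 18 19 20 21 22 23
G :  0  1  0  1  0  1  2  0  1  2  3  2  0  1  0  1  2  0  1  0  1  2  0  1
P-positions are exactly the n with G(n) = 0.

0, 2, 4, 7, 12, 14, 17, 19, 22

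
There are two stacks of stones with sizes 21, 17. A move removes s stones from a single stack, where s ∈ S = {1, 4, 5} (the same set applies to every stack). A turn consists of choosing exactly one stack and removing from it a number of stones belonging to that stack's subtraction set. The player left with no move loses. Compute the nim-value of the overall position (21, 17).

2

All stacks use S = {1, 4, 5}:
n :  0  1  2  3  4  5  6  7  8  9 10 11 12 13 14 15 16 17 18 19 20 21
G :  0  1  0  1  2  3  2  3  0  1  0  1  2  3  2  3  0  1  0  1  2  3
Stack A: G(21) = 3.
Stack B: G(17) = 1.
Combined Grundy value = 3 ⊕ 1 = 2.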